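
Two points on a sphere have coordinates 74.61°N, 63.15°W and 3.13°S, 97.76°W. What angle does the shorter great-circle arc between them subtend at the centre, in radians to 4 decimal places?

1.4046 rad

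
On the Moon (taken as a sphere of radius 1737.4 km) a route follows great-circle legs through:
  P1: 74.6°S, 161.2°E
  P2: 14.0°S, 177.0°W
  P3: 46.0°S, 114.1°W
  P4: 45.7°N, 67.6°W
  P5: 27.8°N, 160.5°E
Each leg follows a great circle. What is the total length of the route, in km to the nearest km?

Leg P1→P2: central angle 1.0787 rad, distance 1874.1 km.
Leg P2→P3: central angle 1.0689 rad, distance 1857.1 km.
Leg P3→P4: central angle 1.7527 rad, distance 3045.1 km.
Leg P4→P5: central angle 1.6497 rad, distance 2866.2 km.
Total: 1874.1 + 1857.1 + 3045.1 + 2866.2 ≈ 9642 km.

9642 km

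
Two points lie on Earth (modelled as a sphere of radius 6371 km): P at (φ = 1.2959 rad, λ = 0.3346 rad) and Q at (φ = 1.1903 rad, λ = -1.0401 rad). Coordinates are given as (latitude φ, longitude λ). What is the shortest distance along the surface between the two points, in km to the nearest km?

2673 km

Let φ₁ = 1.2959 rad, φ₂ = 1.1903 rad, and Δλ = -1.3747 rad.
Haversine: a = sin²(Δφ/2) + cos φ₁ cos φ₂ sin²(Δλ/2) = 0.0028 + (0.2714)(0.3714)(0.4026) = 0.04337.
Central angle c = 2·arcsin(√a) = 0.41958 rad.
Distance = R·c = 6371 × 0.4196 ≈ 2673 km.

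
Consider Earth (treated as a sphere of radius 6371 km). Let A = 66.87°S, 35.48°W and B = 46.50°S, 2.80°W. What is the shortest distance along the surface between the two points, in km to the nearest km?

In radians: φ₁ = -1.1671, φ₂ = -0.8116, Δλ = 32.680° = 0.5704 rad.
Haversine: a = sin²(Δφ/2) + cos φ₁ cos φ₂ sin²(Δλ/2) = 0.0313 + (0.3928)(0.6884)(0.0792) = 0.05267.
Central angle c = 2·arcsin(√a) = 0.46313 rad.
Distance = R·c = 6371 × 0.4631 ≈ 2951 km.

2951 km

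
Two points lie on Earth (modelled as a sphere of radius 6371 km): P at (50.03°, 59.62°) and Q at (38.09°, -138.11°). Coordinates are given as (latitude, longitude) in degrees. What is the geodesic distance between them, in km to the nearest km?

10064 km

With latitudes φ₁ = 50.030°, φ₂ = 38.090° and longitude difference Δλ = 162.270°:
Haversine: a = sin²(Δφ/2) + cos φ₁ cos φ₂ sin²(Δλ/2) = 0.0108 + (0.6424)(0.7870)(0.9763) = 0.50440.
Central angle c = 2·arcsin(√a) = 1.57959 rad.
Distance = R·c = 6371 × 1.5796 ≈ 10064 km.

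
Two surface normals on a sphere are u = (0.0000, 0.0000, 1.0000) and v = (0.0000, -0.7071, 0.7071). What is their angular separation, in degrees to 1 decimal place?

u·v = 0.7071; |u| = 1.0000, |v| = 1.0000.
cos θ = (u·v)/(|u||v|) = 0.7071, so θ = 45.0°.

45.0°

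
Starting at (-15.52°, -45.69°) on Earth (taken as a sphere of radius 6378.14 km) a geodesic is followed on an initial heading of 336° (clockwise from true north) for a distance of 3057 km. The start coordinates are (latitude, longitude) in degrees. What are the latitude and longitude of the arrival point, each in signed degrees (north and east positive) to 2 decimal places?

9.70°, -56.66°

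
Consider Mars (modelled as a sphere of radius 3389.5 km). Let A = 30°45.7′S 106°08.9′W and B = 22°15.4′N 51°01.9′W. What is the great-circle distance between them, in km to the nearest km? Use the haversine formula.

4429 km

With latitudes φ₁ = -30.762°, φ₂ = 22.257° and longitude difference Δλ = 55.117°:
Haversine: a = sin²(Δφ/2) + cos φ₁ cos φ₂ sin²(Δλ/2) = 0.1992 + (0.8593)(0.9255)(0.2140) = 0.36945.
Central angle c = 2·arcsin(√a) = 1.30663 rad.
Distance = R·c = 3389.5 × 1.3066 ≈ 4429 km.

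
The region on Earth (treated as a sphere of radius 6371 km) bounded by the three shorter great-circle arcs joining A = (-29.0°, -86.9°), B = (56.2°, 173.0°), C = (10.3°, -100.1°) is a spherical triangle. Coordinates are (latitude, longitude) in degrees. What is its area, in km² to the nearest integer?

Side lengths (central angles): a = 1.3917, b = 0.7211, c = 2.0808 rad; semiperimeter s = 2.0968.
By l'Huilier's theorem, tan(E/4) = √[tan(s/2) tan((s−a)/2) tan((s−b)/2) tan((s−c)/2)], giving spherical excess E = 0.2585 rad.
Area = E·R² = 0.2585 × (6371)² ≈ 10493277 km².

10493277 km²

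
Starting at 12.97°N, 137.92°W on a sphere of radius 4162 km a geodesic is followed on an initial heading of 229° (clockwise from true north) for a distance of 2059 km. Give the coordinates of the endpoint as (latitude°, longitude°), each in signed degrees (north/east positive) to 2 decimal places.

-6.09°, -159.04°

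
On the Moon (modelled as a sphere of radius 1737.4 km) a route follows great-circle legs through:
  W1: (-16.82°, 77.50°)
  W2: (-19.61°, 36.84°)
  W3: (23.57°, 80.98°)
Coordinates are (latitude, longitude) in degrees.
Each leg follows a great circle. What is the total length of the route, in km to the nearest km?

3020 km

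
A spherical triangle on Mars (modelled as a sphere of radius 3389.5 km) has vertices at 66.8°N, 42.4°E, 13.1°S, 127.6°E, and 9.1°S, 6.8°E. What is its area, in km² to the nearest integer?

Side lengths (central angles): a = 2.0450, b = 1.3990, c = 1.7479 rad; semiperimeter s = 2.5960.
By l'Huilier's theorem, tan(E/4) = √[tan(s/2) tan((s−a)/2) tan((s−b)/2) tan((s−c)/2)], giving spherical excess E = 2.0349 rad.
Area = E·R² = 2.0349 × (3389.5)² ≈ 23377847 km².

23377847 km²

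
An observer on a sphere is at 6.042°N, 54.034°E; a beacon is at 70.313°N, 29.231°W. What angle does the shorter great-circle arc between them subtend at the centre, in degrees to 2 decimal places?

82.05°

Let φ₁ = 0.1055 rad, φ₂ = 1.2272 rad, and Δλ = -1.4532 rad.
cos c = sin φ₁ sin φ₂ + cos φ₁ cos φ₂ cos Δλ = (0.1053)(0.9415) + (0.9944)(0.3369)(0.1173) = 0.13839,
so c = arccos(0.13839) = 1.43196 rad.
So the angular separation is 82.05°.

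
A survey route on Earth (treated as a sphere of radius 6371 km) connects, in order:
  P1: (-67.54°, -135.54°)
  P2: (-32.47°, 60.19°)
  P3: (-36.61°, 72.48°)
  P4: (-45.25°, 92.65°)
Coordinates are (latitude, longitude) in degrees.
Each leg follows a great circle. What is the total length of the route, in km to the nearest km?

11971 km

Leg P1→P2: central angle 1.3838 rad, distance 8816.3 km.
Leg P2→P3: central angle 0.1907 rad, distance 1215.0 km.
Leg P3→P4: central angle 0.3045 rad, distance 1940.0 km.
Total: 8816.3 + 1215.0 + 1940.0 ≈ 11971 km.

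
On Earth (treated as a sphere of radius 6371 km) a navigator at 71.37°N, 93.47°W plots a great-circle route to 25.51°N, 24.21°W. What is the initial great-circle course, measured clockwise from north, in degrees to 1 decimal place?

101.1°

Δλ = 69.260° = 1.2088 rad.
y = sin Δλ · cos φ₂ = (0.9352)(0.9025) = 0.8440
x = cos φ₁ sin φ₂ − sin φ₁ cos φ₂ cos Δλ = (0.3195)(0.4307) − (0.9476)(0.9025)(0.3541) = -0.1653
θ = atan2(y, x) = 101.08°, so the bearing is 101.1°.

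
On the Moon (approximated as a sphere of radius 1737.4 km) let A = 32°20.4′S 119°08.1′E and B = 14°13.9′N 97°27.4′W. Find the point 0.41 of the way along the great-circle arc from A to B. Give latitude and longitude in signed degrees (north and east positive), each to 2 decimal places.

The central angle between A and B is δ = 2.4801 rad.
With f = 0.41, the slerp weights are sin((1−f)δ)/sin δ = 1.6184 and sin(fδ)/sin δ = 1.3844.
Weighted sum of the unit vectors: (1.6184)·(-0.4114,0.7380,-0.5349) + (1.3844)·(-0.1258,-0.9611,0.2458) = (-0.8399, -0.1362, -0.5254).
Converting back: φ = atan2(z, √(x²+y²)) = -31.70°, λ = atan2(y, x) = -170.79°.

-31.70°, -170.79°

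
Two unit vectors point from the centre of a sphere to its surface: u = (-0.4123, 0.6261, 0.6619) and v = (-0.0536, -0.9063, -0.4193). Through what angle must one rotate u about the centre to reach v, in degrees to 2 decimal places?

u·v = -0.8229; |u| = 1.0001, |v| = 1.0000.
cos θ = (u·v)/(|u||v|) = -0.8228, so θ = 145.37°.

145.37°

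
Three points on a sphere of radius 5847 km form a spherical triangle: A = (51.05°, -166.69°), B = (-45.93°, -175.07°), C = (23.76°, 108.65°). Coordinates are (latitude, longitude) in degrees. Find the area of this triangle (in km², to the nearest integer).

47492307 km²

Side lengths (central angles): a = 1.7097, b = 1.1951, c = 1.6973 rad; semiperimeter s = 2.3011.
By l'Huilier's theorem, tan(E/4) = √[tan(s/2) tan((s−a)/2) tan((s−b)/2) tan((s−c)/2)], giving spherical excess E = 1.3892 rad.
Area = E·R² = 1.3892 × (5847)² ≈ 47492307 km².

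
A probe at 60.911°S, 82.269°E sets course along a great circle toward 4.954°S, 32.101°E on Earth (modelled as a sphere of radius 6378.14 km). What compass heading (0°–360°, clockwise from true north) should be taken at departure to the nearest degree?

304°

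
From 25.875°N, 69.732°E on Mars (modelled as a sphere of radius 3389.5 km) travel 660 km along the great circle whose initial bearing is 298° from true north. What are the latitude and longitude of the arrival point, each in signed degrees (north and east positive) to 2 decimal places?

30.66°, 58.28°

Angular distance δ = d/R = 660/3389.5 = 0.19472 rad; initial bearing θ = 5.2011 rad.
sin φ₂ = sin φ₁ cos δ + cos φ₁ sin δ cos θ = (0.4364)(0.9811) + (0.8997)(0.1935)(0.4695) = 0.5099, so φ₂ = 30.66°.
Δλ = atan2(sin θ sin δ cos φ₁, cos δ − sin φ₁ sin φ₂) = atan2(-0.1537, 0.7586) = -11.455°.
λ₂ = 69.732° − 11.455° = 58.28°.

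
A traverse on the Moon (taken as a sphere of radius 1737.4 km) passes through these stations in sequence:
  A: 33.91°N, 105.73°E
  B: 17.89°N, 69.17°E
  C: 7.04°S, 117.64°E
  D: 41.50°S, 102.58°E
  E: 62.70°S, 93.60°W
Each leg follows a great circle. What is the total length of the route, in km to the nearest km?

6132 km

Leg A→B: central angle 0.6338 rad, distance 1101.2 km.
Leg B→C: central angle 0.9415 rad, distance 1635.8 km.
Leg C→D: central angle 0.6452 rad, distance 1120.9 km.
Leg D→E: central angle 1.3089 rad, distance 2274.1 km.
Total: 1101.2 + 1635.8 + 1120.9 + 2274.1 ≈ 6132 km.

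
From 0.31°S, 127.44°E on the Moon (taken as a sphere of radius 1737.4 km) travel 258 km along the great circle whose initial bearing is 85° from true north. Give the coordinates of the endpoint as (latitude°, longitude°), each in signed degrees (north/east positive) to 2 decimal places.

0.43°, 135.92°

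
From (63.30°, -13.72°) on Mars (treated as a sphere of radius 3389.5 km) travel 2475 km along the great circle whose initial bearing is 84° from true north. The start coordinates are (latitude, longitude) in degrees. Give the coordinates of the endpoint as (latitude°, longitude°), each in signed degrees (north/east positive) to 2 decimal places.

Angular distance δ = d/R = 2475/3389.5 = 0.73020 rad; initial bearing θ = 1.4661 rad.
sin φ₂ = sin φ₁ cos δ + cos φ₁ sin δ cos θ = (0.8934)(0.7450) + (0.4493)(0.6670)(0.1045) = 0.6969, so φ₂ = 44.18°.
Δλ = atan2(sin θ sin δ cos φ₁, cos δ − sin φ₁ sin φ₂) = atan2(0.2981, 0.1224) = 67.670°.
λ₂ = -13.720° + 67.670° = 53.95°.

44.18°, 53.95°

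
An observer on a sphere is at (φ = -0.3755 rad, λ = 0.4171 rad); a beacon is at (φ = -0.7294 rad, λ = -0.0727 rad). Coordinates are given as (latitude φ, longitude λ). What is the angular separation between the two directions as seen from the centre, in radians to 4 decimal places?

With latitudes φ₁ = -21.515°, φ₂ = -41.792° and longitude difference Δλ = -28.063°:
cos c = sin φ₁ sin φ₂ + cos φ₁ cos φ₂ cos Δλ = (-0.3667)(-0.6664) + (0.9303)(0.7456)(0.8824) = 0.85648,
so c = arccos(0.85648) = 0.54239 rad.
So the angular separation is 0.5424 rad.

0.5424 rad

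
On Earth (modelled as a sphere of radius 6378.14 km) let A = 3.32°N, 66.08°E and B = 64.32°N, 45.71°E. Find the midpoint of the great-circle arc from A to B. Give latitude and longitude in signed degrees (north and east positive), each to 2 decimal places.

34.18°, 59.95°

Central angle δ = 1.0953 rad. Interpolating on the sphere with fraction f = 0.5:
P = [sin((1−f)δ)·A + sin(fδ)·B] / sin δ = 0.5857·A + 0.5857·B in Cartesian coordinates,
giving P = (0.4143, 0.7161, 0.5617), i.e. latitude 34.18°, longitude 59.95°.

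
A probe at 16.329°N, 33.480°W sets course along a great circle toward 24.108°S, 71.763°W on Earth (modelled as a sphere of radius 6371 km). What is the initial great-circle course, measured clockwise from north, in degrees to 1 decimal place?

223.6°

Δλ = -38.283° = -0.6682 rad.
y = sin Δλ · cos φ₂ = (-0.6195)(0.9128) = -0.5655
x = cos φ₁ sin φ₂ − sin φ₁ cos φ₂ cos Δλ = (0.9597)(-0.4085) − (0.2812)(0.9128)(0.7850) = -0.5934
θ = atan2(y, x) = -136.38°; adding 360° gives 223.6°.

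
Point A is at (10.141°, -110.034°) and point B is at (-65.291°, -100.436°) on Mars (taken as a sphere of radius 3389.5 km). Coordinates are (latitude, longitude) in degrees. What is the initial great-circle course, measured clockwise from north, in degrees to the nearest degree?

176°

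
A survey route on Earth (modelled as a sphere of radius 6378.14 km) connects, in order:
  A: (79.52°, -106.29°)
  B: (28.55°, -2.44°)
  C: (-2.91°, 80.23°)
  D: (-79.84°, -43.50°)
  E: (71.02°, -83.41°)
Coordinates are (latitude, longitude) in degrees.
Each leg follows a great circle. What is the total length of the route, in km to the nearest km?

43928 km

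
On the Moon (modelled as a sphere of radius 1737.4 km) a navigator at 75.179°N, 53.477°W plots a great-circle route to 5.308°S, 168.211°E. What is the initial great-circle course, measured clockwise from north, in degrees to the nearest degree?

316°

Δλ = -138.312° = -2.4140 rad.
y = sin Δλ · cos φ₂ = (-0.6651)(0.9957) = -0.6622
x = cos φ₁ sin φ₂ − sin φ₁ cos φ₂ cos Δλ = (0.2558)(-0.0925) − (0.9667)(0.9957)(-0.7468) = 0.6952
θ = atan2(y, x) = -43.61°; adding 360° gives 316°.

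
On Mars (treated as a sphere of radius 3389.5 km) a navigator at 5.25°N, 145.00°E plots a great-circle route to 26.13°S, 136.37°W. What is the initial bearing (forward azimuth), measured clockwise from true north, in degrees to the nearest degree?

117°

Δλ = 78.630° = 1.3724 rad.
y = sin Δλ · cos φ₂ = (0.9804)(0.8978) = 0.8802
x = cos φ₁ sin φ₂ − sin φ₁ cos φ₂ cos Δλ = (0.9958)(-0.4404) − (0.0915)(0.8978)(0.1971) = -0.4548
θ = atan2(y, x) = 117.32°, so the bearing is 117°.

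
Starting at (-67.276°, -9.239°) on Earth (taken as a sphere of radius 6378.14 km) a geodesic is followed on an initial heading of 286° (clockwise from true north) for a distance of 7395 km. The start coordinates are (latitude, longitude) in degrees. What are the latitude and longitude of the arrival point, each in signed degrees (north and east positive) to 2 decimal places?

-15.74°, -75.50°

Angular distance δ = d/R = 7395/6378.14 = 1.15943 rad; initial bearing θ = 4.9916 rad.
sin φ₂ = sin φ₁ cos δ + cos φ₁ sin δ cos θ = (-0.9224)(0.3999) + (0.3863)(0.9166)(0.2756) = -0.2712, so φ₂ = -15.74°.
Δλ = atan2(sin θ sin δ cos φ₁, cos δ − sin φ₁ sin φ₂) = atan2(-0.3404, 0.1497) = -66.260°.
λ₂ = -9.239° − 66.260° = -75.50°.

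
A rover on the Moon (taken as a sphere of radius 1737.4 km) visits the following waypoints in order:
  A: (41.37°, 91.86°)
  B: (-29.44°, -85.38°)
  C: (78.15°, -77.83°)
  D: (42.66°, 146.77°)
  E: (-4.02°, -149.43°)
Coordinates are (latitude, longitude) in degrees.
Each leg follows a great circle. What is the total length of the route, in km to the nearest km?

12304 km

Leg A→B: central angle 2.9297 rad, distance 5090.1 km.
Leg B→C: central angle 1.8794 rad, distance 3265.3 km.
Leg C→D: central angle 0.9816 rad, distance 1705.5 km.
Leg D→E: central angle 1.2908 rad, distance 2242.6 km.
Total: 5090.1 + 3265.3 + 1705.5 + 2242.6 ≈ 12304 km.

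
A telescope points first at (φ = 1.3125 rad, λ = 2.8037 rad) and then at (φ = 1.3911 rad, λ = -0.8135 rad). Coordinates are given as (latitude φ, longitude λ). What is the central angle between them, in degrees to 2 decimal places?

Let φ₁ = 1.3125 rad, φ₂ = 1.3911 rad, and Δλ = 2.6660 rad.
Haversine: a = sin²(Δφ/2) + cos φ₁ cos φ₂ sin²(Δλ/2) = 0.0015 + (0.2554)(0.1787)(0.9445) = 0.04466.
Central angle c = 2·arcsin(√a) = 0.42589 rad.
So the angular separation is 24.40°.

24.40°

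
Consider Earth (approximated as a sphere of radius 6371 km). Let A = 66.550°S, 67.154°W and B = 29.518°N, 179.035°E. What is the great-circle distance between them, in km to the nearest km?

In radians: φ₁ = -1.1615, φ₂ = 0.5152, Δλ = -113.811° = -1.9864 rad.
Haversine: a = sin²(Δφ/2) + cos φ₁ cos φ₂ sin²(Δλ/2) = 0.5529 + (0.3979)(0.8702)(0.7019) = 0.79591.
Central angle c = 2·arcsin(√a) = 2.20410 rad.
Distance = R·c = 6371 × 2.2041 ≈ 14042 km.

14042 km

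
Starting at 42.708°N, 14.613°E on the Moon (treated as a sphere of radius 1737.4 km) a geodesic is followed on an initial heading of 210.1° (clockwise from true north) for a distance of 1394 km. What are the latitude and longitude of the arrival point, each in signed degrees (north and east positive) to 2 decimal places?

Angular distance δ = d/R = 1394/1737.4 = 0.80235 rad; initial bearing θ = 3.6669 rad.
sin φ₂ = sin φ₁ cos δ + cos φ₁ sin δ cos θ = (0.6783)(0.6950) + (0.7348)(0.7190)(-0.8652) = 0.0143, so φ₂ = 0.82°.
Δλ = atan2(sin θ sin δ cos φ₁, cos δ − sin φ₁ sin φ₂) = atan2(-0.2650, 0.6853) = -21.138°.
λ₂ = 14.613° − 21.138° = -6.53°.

0.82°, -6.53°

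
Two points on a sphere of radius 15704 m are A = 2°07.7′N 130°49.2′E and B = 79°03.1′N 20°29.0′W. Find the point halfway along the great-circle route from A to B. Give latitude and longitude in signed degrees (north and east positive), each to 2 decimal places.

Central angle δ = 1.7012 rad. Interpolating on the sphere with fraction f = 0.5:
P = [sin((1−f)δ)·A + sin(fδ)·B] / sin δ = 0.7581·A + 0.7581·B in Cartesian coordinates,
giving P = (-0.3603, 0.5229, 0.7725), i.e. latitude 50.58°, longitude 124.57°.

50.58°, 124.57°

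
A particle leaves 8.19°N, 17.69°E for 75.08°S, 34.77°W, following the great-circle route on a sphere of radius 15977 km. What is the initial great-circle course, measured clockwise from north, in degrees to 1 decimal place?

191.8°

Δλ = -52.460° = -0.9156 rad.
y = sin Δλ · cos φ₂ = (-0.7929)(0.2575) = -0.2042
x = cos φ₁ sin φ₂ − sin φ₁ cos φ₂ cos Δλ = (0.9898)(-0.9663) − (0.1425)(0.2575)(0.6093) = -0.9788
θ = atan2(y, x) = -168.22°; adding 360° gives 191.8°.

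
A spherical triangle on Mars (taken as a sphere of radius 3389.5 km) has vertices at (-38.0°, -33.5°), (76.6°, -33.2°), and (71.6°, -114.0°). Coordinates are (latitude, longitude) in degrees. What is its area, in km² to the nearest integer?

Side lengths (central angles): a = 0.3633, b = 2.1450, c = 2.0002 rad; semiperimeter s = 2.2542.
By l'Huilier's theorem, tan(E/4) = √[tan(s/2) tan((s−a)/2) tan((s−b)/2) tan((s−c)/2)], giving spherical excess E = 0.5667 rad.
Area = E·R² = 0.5667 × (3389.5)² ≈ 6510868 km².

6510868 km²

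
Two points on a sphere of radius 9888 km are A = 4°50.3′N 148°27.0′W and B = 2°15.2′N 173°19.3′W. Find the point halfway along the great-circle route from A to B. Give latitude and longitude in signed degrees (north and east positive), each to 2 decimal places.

3.63°, -160.90°

Central angle δ = 0.4356 rad. Interpolating on the sphere with fraction f = 0.5:
P = [sin((1−f)δ)·A + sin(fδ)·B] / sin δ = 0.5121·A + 0.5121·B in Cartesian coordinates,
giving P = (-0.9431, -0.3265, 0.0633), i.e. latitude 3.63°, longitude -160.90°.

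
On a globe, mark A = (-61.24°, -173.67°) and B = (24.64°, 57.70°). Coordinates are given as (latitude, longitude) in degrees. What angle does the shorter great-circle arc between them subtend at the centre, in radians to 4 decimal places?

With latitudes φ₁ = -61.240°, φ₂ = 24.640° and longitude difference Δλ = -128.630°:
Haversine: a = sin²(Δφ/2) + cos φ₁ cos φ₂ sin²(Δλ/2) = 0.4641 + (0.4811)(0.9089)(0.8121) = 0.81925.
Central angle c = 2·arcsin(√a) = 2.26335 rad.
So the angular separation is 2.2634 rad.

2.2634 rad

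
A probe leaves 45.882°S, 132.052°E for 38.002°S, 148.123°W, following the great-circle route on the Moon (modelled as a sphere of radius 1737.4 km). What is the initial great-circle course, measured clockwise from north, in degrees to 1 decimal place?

113.0°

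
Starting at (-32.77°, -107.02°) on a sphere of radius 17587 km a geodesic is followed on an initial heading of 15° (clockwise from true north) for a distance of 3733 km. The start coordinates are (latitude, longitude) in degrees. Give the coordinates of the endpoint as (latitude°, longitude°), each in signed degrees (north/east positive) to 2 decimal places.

Angular distance δ = d/R = 3733/17587 = 0.21226 rad; initial bearing θ = 0.2618 rad.
sin φ₂ = sin φ₁ cos δ + cos φ₁ sin δ cos θ = (-0.5413)(0.9776) + (0.8409)(0.2107)(0.9659) = -0.3580, so φ₂ = -20.98°.
Δλ = atan2(sin θ sin δ cos φ₁, cos δ − sin φ₁ sin φ₂) = atan2(0.0458, 0.7838) = 3.348°.
λ₂ = -107.020° + 3.348° = -103.67°.

-20.98°, -103.67°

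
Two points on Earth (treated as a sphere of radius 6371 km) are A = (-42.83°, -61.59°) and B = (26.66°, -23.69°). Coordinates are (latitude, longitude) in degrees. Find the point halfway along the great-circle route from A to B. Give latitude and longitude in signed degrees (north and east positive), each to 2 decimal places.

-8.54°, -40.70°

The central angle between A and B is δ = 1.3570 rad.
With f = 0.5, the slerp weights are sin((1−f)δ)/sin δ = 0.6423 and sin(fδ)/sin δ = 0.6423.
Weighted sum of the unit vectors: (0.6423)·(0.3489,-0.6451,-0.6798) + (0.6423)·(0.8184,-0.3591,0.4487) = (0.7497, -0.6449, -0.1484).
Converting back: φ = atan2(z, √(x²+y²)) = -8.54°, λ = atan2(y, x) = -40.70°.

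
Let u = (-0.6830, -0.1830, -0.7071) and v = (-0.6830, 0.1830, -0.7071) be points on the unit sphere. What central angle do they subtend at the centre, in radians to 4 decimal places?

u·v = 0.9330; |u| = 1.0000, |v| = 1.0000.
cos θ = (u·v)/(|u||v|) = 0.9330, so θ = 0.3681 rad.

0.3681 rad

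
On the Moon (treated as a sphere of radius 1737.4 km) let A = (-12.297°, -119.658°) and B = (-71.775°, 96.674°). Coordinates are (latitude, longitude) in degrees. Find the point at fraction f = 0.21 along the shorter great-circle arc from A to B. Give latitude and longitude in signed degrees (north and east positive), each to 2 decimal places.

-31.35°, -123.80°

The central angle between A and B is δ = 1.6147 rad.
With f = 0.21, the slerp weights are sin((1−f)δ)/sin δ = 0.9577 and sin(fδ)/sin δ = 0.3329.
Weighted sum of the unit vectors: (0.9577)·(-0.4835,-0.8491,-0.2130) + (0.3329)·(-0.0363,0.3106,-0.9498) = (-0.4751, -0.7097, -0.5202).
Converting back: φ = atan2(z, √(x²+y²)) = -31.35°, λ = atan2(y, x) = -123.80°.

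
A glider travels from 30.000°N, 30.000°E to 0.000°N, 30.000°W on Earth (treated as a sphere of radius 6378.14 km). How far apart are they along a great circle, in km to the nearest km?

7162 km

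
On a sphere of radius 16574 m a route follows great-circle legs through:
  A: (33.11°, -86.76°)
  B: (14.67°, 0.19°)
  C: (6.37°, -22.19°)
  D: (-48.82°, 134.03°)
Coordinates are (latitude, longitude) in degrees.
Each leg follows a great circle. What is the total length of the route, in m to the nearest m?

68286 m

Leg A→B: central angle 1.3883 rad, distance 23010.2 m.
Leg B→C: central angle 0.4100 rad, distance 6795.8 m.
Leg C→D: central angle 2.3217 rad, distance 38480.1 m.
Total: 23010.2 + 6795.8 + 38480.1 ≈ 68286 m.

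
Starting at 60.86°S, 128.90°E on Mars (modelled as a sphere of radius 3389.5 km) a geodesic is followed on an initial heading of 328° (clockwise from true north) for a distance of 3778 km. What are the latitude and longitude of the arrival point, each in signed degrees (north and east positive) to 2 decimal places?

-0.80°, 100.49°

Angular distance δ = d/R = 3778/3389.5 = 1.11462 rad; initial bearing θ = 5.7247 rad.
sin φ₂ = sin φ₁ cos δ + cos φ₁ sin δ cos θ = (-0.8734)(0.4405) + (0.4869)(0.8977)(0.8480) = -0.0140, so φ₂ = -0.80°.
Δλ = atan2(sin θ sin δ cos φ₁, cos δ − sin φ₁ sin φ₂) = atan2(-0.2317, 0.4283) = -28.410°.
λ₂ = 128.900° − 28.410° = 100.49°.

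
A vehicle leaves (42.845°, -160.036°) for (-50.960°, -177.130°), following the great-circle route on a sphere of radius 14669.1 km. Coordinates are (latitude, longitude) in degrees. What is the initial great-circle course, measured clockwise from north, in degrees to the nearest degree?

With φ₁ = 0.7478, φ₂ = -0.8894, Δλ = -0.2983 rad, the forward-azimuth formula gives
θ = atan2( sin Δλ cos φ₂ , cos φ₁ sin φ₂ − sin φ₁ cos φ₂ cos Δλ ) = atan2(-0.1851, -0.9789) = -169.29°.
Adding 360° brings this into [0°, 360°): 191°.

191°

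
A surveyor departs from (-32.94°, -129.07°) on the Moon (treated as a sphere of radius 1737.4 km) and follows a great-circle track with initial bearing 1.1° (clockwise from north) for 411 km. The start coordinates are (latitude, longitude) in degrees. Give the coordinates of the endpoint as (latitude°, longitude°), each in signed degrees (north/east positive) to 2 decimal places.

Angular distance δ = d/R = 411/1737.4 = 0.23656 rad; initial bearing θ = 0.0192 rad.
sin φ₂ = sin φ₁ cos δ + cos φ₁ sin δ cos θ = (-0.5438)(0.9721) + (0.8392)(0.2344)(0.9998) = -0.3320, so φ₂ = -19.39°.
Δλ = atan2(sin θ sin δ cos φ₁, cos δ − sin φ₁ sin φ₂) = atan2(0.0038, 0.7916) = 0.273°.
λ₂ = -129.070° + 0.273° = -128.80°.

-19.39°, -128.80°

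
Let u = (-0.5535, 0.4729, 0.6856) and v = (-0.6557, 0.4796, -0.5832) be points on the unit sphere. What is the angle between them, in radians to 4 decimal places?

1.3798 rad

u·v = 0.1899; |u| = 1.0000, |v| = 1.0000.
cos θ = (u·v)/(|u||v|) = 0.1899, so θ = 1.3798 rad.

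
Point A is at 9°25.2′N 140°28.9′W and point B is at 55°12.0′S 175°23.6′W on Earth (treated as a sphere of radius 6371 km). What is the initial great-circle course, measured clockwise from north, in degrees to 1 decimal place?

With φ₁ = 0.1644, φ₂ = -0.9634, Δλ = -0.6093 rad, the forward-azimuth formula gives
θ = atan2( sin Δλ cos φ₂ , cos φ₁ sin φ₂ − sin φ₁ cos φ₂ cos Δλ ) = atan2(-0.3266, -0.8867) = -159.78°.
Adding 360° brings this into [0°, 360°): 200.2°.

200.2°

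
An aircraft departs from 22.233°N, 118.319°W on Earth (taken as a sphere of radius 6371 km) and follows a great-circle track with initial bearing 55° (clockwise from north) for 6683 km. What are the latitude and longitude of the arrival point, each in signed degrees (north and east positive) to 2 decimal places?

40.46°, -49.37°

Angular distance δ = d/R = 6683/6371 = 1.04897 rad; initial bearing θ = 0.9599 rad.
sin φ₂ = sin φ₁ cos δ + cos φ₁ sin δ cos θ = (0.3784)(0.4985) + (0.9257)(0.8669)(0.5736) = 0.6489, so φ₂ = 40.46°.
Δλ = atan2(sin θ sin δ cos φ₁, cos δ − sin φ₁ sin φ₂) = atan2(0.6573, 0.2529) = 68.953°.
λ₂ = -118.319° + 68.953° = -49.37°.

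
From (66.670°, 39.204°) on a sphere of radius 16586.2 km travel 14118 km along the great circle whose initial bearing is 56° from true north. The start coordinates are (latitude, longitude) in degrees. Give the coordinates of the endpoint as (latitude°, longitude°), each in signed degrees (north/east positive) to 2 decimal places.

50.51°, 140.55°

Angular distance δ = d/R = 14118/16586.2 = 0.85119 rad; initial bearing θ = 0.9774 rad.
sin φ₂ = sin φ₁ cos δ + cos φ₁ sin δ cos θ = (0.9182)(0.6591) + (0.3960)(0.7521)(0.5592) = 0.7717, so φ₂ = 50.51°.
Δλ = atan2(sin θ sin δ cos φ₁, cos δ − sin φ₁ sin φ₂) = atan2(0.2469, -0.0496) = 101.350°.
λ₂ = 39.204° + 101.350° = 140.55°.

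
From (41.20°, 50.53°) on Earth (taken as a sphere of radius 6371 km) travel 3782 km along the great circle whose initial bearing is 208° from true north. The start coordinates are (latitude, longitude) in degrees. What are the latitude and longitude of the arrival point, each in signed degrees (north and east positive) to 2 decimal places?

10.04°, 35.06°

Angular distance δ = d/R = 3782/6371 = 0.59363 rad; initial bearing θ = 3.6303 rad.
sin φ₂ = sin φ₁ cos δ + cos φ₁ sin δ cos θ = (0.6587)(0.8289) + (0.7524)(0.5594)(-0.8829) = 0.1744, so φ₂ = 10.04°.
Δλ = atan2(sin θ sin δ cos φ₁, cos δ − sin φ₁ sin φ₂) = atan2(-0.1976, 0.7141) = -15.468°.
λ₂ = 50.530° − 15.468° = 35.06°.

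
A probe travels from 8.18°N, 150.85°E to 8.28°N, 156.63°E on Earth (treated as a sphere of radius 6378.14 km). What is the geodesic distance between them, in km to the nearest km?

637 km

Let φ₁ = 0.1428 rad, φ₂ = 0.1445 rad, and Δλ = 0.1009 rad.
cos c = sin φ₁ sin φ₂ + cos φ₁ cos φ₂ cos Δλ = (0.1423)(0.1440) + (0.9898)(0.9896)(0.9949) = 0.99502,
so c = arccos(0.99502) = 0.09986 rad.
Distance = R·c = 6378.14 × 0.0999 ≈ 637 km.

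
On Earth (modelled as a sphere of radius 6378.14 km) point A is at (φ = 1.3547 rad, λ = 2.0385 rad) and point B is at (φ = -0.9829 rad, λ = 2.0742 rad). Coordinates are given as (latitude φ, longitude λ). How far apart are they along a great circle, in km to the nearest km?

14910 km

In radians: φ₁ = 1.3547, φ₂ = -0.9829, Δλ = 2.045° = 0.0357 rad.
cos c = sin φ₁ sin φ₂ + cos φ₁ cos φ₂ cos Δλ = (0.9767)(-0.8321) + (0.2144)(0.5546)(0.9994) = -0.69391,
so c = arccos(-0.69391) = 2.33771 rad.
Distance = R·c = 6378.14 × 2.3377 ≈ 14910 km.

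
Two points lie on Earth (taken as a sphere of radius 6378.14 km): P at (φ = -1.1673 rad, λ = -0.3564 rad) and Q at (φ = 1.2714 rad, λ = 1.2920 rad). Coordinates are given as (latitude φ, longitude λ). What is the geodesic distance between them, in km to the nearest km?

With latitudes φ₁ = -66.881°, φ₂ = 72.846° and longitude difference Δλ = 94.446°:
Haversine: a = sin²(Δφ/2) + cos φ₁ cos φ₂ sin²(Δλ/2) = 0.8815 + (0.3926)(0.2949)(0.5388) = 0.94388.
Central angle c = 2·arcsin(√a) = 2.66325 rad.
Distance = R·c = 6378.14 × 2.6632 ≈ 16987 km.

16987 km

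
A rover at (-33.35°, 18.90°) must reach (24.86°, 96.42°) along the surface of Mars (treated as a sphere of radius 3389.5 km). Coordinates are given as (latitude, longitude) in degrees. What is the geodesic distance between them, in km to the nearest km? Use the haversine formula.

With latitudes φ₁ = -33.350°, φ₂ = 24.860° and longitude difference Δλ = 77.520°:
Haversine: a = sin²(Δφ/2) + cos φ₁ cos φ₂ sin²(Δλ/2) = 0.2366 + (0.8353)(0.9073)(0.3920) = 0.53367.
Central angle c = 2·arcsin(√a) = 1.63818 rad.
Distance = R·c = 3389.5 × 1.6382 ≈ 5553 km.

5553 km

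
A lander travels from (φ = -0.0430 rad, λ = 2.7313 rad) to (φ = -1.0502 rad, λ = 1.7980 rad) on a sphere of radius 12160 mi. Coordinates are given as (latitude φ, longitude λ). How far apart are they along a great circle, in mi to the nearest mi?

14972 mi

Let φ₁ = -0.0430 rad, φ₂ = -1.0502 rad, and Δλ = -0.9333 rad.
cos c = sin φ₁ sin φ₂ + cos φ₁ cos φ₂ cos Δλ = (-0.0430)(-0.8675) + (0.9991)(0.4974)(0.5952) = 0.33306,
so c = arccos(0.33306) = 1.23125 rad.
Distance = R·c = 12160 × 1.2312 ≈ 14972 mi.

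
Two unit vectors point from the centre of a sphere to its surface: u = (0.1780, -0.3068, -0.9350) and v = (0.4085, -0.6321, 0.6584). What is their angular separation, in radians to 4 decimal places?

1.9273 rad

u·v = -0.3490; |u| = 1.0000, |v| = 1.0000.
cos θ = (u·v)/(|u||v|) = -0.3490, so θ = 1.9273 rad.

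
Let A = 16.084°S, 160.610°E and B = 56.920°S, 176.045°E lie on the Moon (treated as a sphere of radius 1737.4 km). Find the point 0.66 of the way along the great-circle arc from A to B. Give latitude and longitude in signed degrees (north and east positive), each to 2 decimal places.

-43.27°, 168.59°

Central angle δ = 0.7412 rad. Interpolating on the sphere with fraction f = 0.66:
P = [sin((1−f)δ)·A + sin(fδ)·B] / sin δ = 0.3693·A + 0.6960·B in Cartesian coordinates,
giving P = (-0.7137, 0.1440, -0.6855), i.e. latitude -43.27°, longitude 168.59°.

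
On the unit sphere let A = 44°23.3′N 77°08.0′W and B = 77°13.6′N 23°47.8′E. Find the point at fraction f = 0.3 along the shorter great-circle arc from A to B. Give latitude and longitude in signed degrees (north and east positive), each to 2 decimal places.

Central angle δ = 0.8602 rad. Interpolating on the sphere with fraction f = 0.3:
P = [sin((1−f)δ)·A + sin(fδ)·B] / sin δ = 0.7473·A + 0.3367·B in Cartesian coordinates,
giving P = (0.1870, -0.4906, 0.8511), i.e. latitude 58.33°, longitude -69.13°.

58.33°, -69.13°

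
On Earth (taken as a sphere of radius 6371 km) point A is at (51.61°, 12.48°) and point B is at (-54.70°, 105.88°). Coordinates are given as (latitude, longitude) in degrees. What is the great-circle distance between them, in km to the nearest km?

14608 km

Let φ₁ = 0.9008 rad, φ₂ = -0.9547 rad, and Δλ = 1.6301 rad.
cos c = sin φ₁ sin φ₂ + cos φ₁ cos φ₂ cos Δλ = (0.7838)(-0.8161) + (0.6210)(0.5779)(-0.0593) = -0.66097,
so c = arccos(-0.66097) = 2.29291 rad.
Distance = R·c = 6371 × 2.2929 ≈ 14608 km.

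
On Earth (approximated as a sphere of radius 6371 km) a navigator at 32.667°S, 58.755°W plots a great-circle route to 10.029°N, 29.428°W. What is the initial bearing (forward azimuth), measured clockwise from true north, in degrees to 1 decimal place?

With φ₁ = -0.5701, φ₂ = 0.1750, Δλ = 0.5119 rad, the forward-azimuth formula gives
θ = atan2( sin Δλ cos φ₂ , cos φ₁ sin φ₂ − sin φ₁ cos φ₂ cos Δλ ) = atan2(0.4823, 0.6100) = 38.33°.
So the initial bearing is 38.3°.

38.3°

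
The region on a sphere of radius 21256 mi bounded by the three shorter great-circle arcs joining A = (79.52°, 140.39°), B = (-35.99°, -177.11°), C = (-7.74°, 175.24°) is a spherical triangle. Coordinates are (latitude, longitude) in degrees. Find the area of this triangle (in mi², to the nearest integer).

Side lengths (central angles): a = 0.5079, b = 1.5553, c = 2.0593 rad; semiperimeter s = 2.0613.
By l'Huilier's theorem, tan(E/4) = √[tan(s/2) tan((s−a)/2) tan((s−b)/2) tan((s−c)/2)], giving spherical excess E = 0.0814 rad.
Area = E·R² = 0.0814 × (21256)² ≈ 36775298 mi².

36775298 mi²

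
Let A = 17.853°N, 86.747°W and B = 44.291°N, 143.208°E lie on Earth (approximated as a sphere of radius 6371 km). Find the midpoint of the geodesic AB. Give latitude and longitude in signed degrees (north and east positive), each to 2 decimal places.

Central angle δ = 1.7970 rad. Interpolating on the sphere with fraction f = 0.5:
P = [sin((1−f)δ)·A + sin(fδ)·B] / sin δ = 0.8028·A + 0.8028·B in Cartesian coordinates,
giving P = (-0.4168, -0.4188, 0.8068), i.e. latitude 53.78°, longitude -134.87°.

53.78°, -134.87°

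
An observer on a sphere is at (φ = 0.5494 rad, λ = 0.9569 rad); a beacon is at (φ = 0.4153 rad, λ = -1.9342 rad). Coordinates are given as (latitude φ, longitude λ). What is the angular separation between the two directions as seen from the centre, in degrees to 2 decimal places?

With latitudes φ₁ = 31.478°, φ₂ = 23.795° and longitude difference Δλ = -165.648°:
cos c = sin φ₁ sin φ₂ + cos φ₁ cos φ₂ cos Δλ = (0.5222)(0.4035) + (0.8528)(0.9150)(-0.9688) = -0.54531,
so c = arccos(-0.54531) = 2.14755 rad.
So the angular separation is 123.05°.

123.05°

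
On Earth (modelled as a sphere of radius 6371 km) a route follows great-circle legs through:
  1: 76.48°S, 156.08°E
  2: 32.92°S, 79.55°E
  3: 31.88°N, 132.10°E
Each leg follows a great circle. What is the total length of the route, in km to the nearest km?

15183 km

Leg 1→2: central angle 0.9593 rad, distance 6111.5 km.
Leg 2→3: central angle 1.4239 rad, distance 9071.4 km.
Total: 6111.5 + 9071.4 ≈ 15183 km.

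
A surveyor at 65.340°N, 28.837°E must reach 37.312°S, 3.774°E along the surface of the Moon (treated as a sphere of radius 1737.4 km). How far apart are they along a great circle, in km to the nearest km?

3169 km

With latitudes φ₁ = 65.340°, φ₂ = -37.312° and longitude difference Δλ = -25.063°:
cos c = sin φ₁ sin φ₂ + cos φ₁ cos φ₂ cos Δλ = (0.9088)(-0.6062) + (0.4172)(0.7953)(0.9058) = -0.25027,
so c = arccos(-0.25027) = 1.82376 rad.
Distance = R·c = 1737.4 × 1.8238 ≈ 3169 km.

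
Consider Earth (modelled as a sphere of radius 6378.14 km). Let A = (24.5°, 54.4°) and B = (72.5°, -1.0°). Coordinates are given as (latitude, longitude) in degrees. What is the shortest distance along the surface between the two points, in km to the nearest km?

6298 km

In radians: φ₁ = 0.4276, φ₂ = 1.2654, Δλ = -55.400° = -0.9669 rad.
Haversine: a = sin²(Δφ/2) + cos φ₁ cos φ₂ sin²(Δλ/2) = 0.1654 + (0.9100)(0.3007)(0.2161) = 0.22456.
Central angle c = 2·arcsin(√a) = 0.98738 rad.
Distance = R·c = 6378.14 × 0.9874 ≈ 6298 km.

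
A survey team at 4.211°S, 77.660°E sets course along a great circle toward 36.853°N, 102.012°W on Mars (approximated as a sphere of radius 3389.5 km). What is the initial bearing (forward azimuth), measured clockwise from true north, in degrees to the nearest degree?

With φ₁ = -0.0735, φ₂ = 0.6432, Δλ = -3.1359 rad, the forward-azimuth formula gives
θ = atan2( sin Δλ cos φ₂ , cos φ₁ sin φ₂ − sin φ₁ cos φ₂ cos Δλ ) = atan2(-0.0046, 0.5394) = -0.49°.
Adding 360° brings this into [0°, 360°): 360°.

360°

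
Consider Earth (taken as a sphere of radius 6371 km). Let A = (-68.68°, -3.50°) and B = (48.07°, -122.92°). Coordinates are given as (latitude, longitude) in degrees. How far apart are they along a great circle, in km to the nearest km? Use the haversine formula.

16049 km

In radians: φ₁ = -1.1987, φ₂ = 0.8390, Δλ = -119.420° = -2.0843 rad.
Haversine: a = sin²(Δφ/2) + cos φ₁ cos φ₂ sin²(Δλ/2) = 0.7250 + (0.3636)(0.6682)(0.7456) = 0.90619.
Central angle c = 2·arcsin(√a) = 2.51903 rad.
Distance = R·c = 6371 × 2.5190 ≈ 16049 km.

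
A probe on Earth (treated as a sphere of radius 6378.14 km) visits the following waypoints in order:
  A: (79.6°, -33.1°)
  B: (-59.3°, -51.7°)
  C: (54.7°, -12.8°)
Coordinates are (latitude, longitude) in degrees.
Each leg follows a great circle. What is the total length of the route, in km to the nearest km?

28664 km

Leg A→B: central angle 2.4316 rad, distance 15509.2 km.
Leg B→C: central angle 2.0625 rad, distance 13155.1 km.
Total: 15509.2 + 13155.1 ≈ 28664 km.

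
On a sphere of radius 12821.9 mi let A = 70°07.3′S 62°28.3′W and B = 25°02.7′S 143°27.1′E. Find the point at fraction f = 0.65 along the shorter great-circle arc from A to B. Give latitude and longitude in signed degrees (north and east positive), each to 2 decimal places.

-53.63°, 150.50°

The central angle between A and B is δ = 1.4494 rad.
With f = 0.65, the slerp weights are sin((1−f)δ)/sin δ = 0.4894 and sin(fδ)/sin δ = 0.8148.
Weighted sum of the unit vectors: (0.4894)·(0.1572,-0.3015,-0.9404) + (0.8148)·(-0.7278,0.5395,-0.4233) = (-0.5161, 0.2920, -0.8052).
Converting back: φ = atan2(z, √(x²+y²)) = -53.63°, λ = atan2(y, x) = 150.50°.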